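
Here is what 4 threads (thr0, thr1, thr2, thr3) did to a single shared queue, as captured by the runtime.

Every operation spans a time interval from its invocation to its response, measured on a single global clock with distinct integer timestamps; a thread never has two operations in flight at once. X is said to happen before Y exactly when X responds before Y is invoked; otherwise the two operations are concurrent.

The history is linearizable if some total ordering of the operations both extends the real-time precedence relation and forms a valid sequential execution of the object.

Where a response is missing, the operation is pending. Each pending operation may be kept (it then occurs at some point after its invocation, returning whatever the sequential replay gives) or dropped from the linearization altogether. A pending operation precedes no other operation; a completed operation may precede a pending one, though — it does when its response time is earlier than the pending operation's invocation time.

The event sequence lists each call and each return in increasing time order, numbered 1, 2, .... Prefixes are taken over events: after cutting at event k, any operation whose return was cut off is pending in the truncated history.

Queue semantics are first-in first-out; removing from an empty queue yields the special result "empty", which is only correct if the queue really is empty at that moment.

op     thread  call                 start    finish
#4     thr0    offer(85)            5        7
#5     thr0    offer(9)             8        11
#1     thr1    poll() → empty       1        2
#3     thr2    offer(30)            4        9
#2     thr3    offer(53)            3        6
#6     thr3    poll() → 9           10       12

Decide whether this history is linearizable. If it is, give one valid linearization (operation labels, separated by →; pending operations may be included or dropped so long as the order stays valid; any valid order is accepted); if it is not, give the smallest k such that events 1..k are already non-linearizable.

not linearizable — minimal violating prefix: 12 events

through event 11 a valid linearization exists; event 12 (#6 responding at time 12) ends that
14 orders of the 6 completed queue ops respect real time; none is legal
e.g. #1, #2, #3, #4, #5, #6: illegal at step 6, since #6 poll() → 9 cannot apply there
e.g. #1, #2, #3, #4, #6, #5: illegal at step 5, since #6 poll() → 9 cannot apply there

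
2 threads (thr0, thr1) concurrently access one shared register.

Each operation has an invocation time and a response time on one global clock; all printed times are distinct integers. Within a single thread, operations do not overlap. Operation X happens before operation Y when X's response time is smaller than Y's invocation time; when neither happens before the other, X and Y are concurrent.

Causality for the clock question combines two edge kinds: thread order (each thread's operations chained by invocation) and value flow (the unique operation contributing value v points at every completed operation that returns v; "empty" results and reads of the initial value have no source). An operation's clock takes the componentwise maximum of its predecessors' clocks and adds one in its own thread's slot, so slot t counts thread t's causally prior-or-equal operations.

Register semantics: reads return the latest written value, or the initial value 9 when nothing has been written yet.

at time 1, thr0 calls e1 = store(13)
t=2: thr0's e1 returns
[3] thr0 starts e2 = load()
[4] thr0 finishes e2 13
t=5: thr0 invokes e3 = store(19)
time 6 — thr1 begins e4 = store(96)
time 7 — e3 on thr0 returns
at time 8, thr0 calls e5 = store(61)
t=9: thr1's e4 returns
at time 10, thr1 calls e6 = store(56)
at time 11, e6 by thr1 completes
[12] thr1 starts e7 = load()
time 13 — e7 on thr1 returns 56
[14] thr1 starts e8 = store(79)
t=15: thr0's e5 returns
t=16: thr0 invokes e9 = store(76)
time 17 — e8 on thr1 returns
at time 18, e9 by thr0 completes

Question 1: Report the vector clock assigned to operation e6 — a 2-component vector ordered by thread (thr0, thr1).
VC(e4, invoked at 6): no causal predecessors; +1 on thr1 → (0, 1)
VC(e1, invoked at 1): no causal predecessors; +1 on thr0 → (1, 0)
VC(e6, invoked at 10): max of VC(e4)=(0, 1), then +1 on thread thr1 → (0, 2)
VC(e2, invoked at 3): max of VC(e1)=(1, 0), then +1 on thread thr0 → (2, 0)
VC(e7, invoked at 12): max of VC(e6)=(0, 2), then +1 on thread thr1 → (0, 3)
VC(e3, invoked at 5): max of VC(e2)=(2, 0), then +1 on thread thr0 → (3, 0)
VC(e8, invoked at 14): max of VC(e7)=(0, 3), then +1 on thread thr1 → (0, 4)
VC(e5, invoked at 8): max of VC(e3)=(3, 0), then +1 on thread thr0 → (4, 0)
VC(e9, invoked at 16): max of VC(e5)=(4, 0), then +1 on thread thr0 → (5, 0)
target: VC(e6) = (0, 2)

(0, 2)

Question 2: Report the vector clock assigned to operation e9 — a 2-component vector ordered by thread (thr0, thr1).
e4, invoked 6, has no incoming edges; only thr1's bump applies → (0, 1)
e1, invoked 1, has no incoming edges; only thr0's bump applies → (1, 0)
e6, invoked 10, takes VC(e4)=(0, 1) under max, adds 1 for thr1 → (0, 2)
e2, invoked 3, takes VC(e1)=(1, 0) under max, adds 1 for thr0 → (2, 0)
e7, invoked 12, takes VC(e6)=(0, 2) under max, adds 1 for thr1 → (0, 3)
e3, invoked 5, takes VC(e2)=(2, 0) under max, adds 1 for thr0 → (3, 0)
e8, invoked 14, takes VC(e7)=(0, 3) under max, adds 1 for thr1 → (0, 4)
e5, invoked 8, takes VC(e3)=(3, 0) under max, adds 1 for thr0 → (4, 0)
e9, invoked 16, takes VC(e5)=(4, 0) under max, adds 1 for thr0 → (5, 0)
target: VC(e9) = (5, 0)

(5, 0)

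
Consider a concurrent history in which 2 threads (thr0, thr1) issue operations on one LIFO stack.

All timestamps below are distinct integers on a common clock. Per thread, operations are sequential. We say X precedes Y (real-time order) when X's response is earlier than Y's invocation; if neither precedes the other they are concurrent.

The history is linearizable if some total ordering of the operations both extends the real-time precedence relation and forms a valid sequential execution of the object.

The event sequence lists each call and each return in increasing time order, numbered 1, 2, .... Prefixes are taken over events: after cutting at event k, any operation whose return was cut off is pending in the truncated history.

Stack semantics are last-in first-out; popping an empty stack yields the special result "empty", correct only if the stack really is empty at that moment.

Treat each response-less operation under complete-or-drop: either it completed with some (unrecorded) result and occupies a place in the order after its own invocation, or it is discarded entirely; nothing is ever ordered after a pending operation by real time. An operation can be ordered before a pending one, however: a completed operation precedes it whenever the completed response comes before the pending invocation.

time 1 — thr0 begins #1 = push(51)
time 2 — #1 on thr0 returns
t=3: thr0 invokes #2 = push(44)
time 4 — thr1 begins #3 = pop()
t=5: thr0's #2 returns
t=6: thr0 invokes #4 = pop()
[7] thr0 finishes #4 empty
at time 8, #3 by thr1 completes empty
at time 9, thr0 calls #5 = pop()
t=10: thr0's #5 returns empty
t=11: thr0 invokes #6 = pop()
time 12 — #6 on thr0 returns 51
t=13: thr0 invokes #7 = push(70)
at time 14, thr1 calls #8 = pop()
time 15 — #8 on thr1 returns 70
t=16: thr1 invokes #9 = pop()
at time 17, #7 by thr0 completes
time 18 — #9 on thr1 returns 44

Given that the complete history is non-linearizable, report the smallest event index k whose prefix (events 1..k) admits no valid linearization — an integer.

7

events 1..6 are linearizable, e.g. via #1, #2:
1. #1 push(51), leaving stack <51>
2. #2 push(44), leaving stack <51,44>
include event 7 — #4 responding at 7 — and every candidate order breaks
completion choices over the 1 pending operation (#3) were checked; none helps
sample order #1, #2, #4 (pending dropped) stalls at step 3 — #4 pop() → empty has no legal effect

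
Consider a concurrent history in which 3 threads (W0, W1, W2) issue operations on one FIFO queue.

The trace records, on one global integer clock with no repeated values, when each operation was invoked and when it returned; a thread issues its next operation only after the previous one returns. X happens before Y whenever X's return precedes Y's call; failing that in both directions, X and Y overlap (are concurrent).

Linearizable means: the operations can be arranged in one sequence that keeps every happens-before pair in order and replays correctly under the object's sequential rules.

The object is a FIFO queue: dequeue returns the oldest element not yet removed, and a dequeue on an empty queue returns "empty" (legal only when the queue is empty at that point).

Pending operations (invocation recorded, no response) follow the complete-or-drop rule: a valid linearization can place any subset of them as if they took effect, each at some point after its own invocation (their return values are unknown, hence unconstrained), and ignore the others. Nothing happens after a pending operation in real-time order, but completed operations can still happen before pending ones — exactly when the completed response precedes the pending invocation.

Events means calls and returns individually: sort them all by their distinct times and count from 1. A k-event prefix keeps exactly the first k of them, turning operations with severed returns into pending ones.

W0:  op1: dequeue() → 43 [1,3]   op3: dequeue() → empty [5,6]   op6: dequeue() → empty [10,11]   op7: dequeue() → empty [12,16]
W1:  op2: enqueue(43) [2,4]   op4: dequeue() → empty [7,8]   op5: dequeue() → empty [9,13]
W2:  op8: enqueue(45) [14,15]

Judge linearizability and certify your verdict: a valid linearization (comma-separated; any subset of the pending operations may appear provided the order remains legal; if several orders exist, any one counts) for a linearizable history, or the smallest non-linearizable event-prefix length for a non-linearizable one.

step 1: op2 enqueue(43) — queue <43>
step 2: op1 dequeue() → 43 — queue <>
step 3: op3 dequeue() → empty — queue <>
step 4: op4 dequeue() → empty — queue <>
step 5: op5 dequeue() → empty — queue <>
step 6: op6 dequeue() → empty — queue <>
step 7: op7 dequeue() → empty — queue <>
step 8: op8 enqueue(45) — queue <45>

linearizable — witness: op2, op1, op3, op4, op5, op6, op7, op8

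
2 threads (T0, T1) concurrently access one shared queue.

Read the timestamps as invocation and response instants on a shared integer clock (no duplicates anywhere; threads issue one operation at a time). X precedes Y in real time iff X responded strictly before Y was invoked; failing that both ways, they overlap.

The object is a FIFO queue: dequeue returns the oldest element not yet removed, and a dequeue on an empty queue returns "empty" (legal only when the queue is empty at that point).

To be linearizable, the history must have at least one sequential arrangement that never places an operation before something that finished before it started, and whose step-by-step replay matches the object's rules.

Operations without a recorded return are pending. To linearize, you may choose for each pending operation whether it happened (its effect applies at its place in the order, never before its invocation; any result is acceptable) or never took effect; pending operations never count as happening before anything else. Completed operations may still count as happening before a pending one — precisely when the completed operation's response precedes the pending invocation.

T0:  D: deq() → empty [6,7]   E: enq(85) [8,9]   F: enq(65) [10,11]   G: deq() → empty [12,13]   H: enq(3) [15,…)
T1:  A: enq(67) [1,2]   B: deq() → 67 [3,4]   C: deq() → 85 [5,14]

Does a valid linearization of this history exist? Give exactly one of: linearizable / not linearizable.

the violation lands at event 13, G's response at time 13: events 1..12 linearize, events 1..13 do not
the completed operations (6 total) allow one real-time order; the queue replay rejects it
every completion of the 1 pending operation (C) was checked; none linearizes
take A, B, D, E, F, G (pending dropped): step 6 already fails, because G deq() → empty cannot occur there

not linearizable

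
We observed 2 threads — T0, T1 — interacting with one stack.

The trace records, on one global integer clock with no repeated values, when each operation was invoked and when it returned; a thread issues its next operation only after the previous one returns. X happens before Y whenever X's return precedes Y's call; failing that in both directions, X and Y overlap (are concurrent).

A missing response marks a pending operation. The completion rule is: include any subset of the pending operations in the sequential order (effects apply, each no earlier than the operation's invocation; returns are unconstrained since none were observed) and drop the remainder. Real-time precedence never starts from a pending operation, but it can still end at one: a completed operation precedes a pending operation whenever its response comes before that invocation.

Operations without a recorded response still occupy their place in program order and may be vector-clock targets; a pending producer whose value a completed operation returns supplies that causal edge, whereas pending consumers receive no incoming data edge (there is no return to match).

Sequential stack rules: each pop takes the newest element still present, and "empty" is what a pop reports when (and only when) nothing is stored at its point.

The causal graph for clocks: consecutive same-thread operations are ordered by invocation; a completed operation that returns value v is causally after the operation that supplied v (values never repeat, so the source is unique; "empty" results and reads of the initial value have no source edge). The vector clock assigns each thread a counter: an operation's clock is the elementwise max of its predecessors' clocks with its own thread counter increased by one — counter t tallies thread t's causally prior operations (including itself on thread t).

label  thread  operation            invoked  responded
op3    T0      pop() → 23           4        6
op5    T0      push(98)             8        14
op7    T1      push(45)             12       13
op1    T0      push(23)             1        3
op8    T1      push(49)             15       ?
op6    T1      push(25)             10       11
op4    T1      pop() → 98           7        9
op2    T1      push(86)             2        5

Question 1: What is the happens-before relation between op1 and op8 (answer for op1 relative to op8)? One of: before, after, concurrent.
op1 spans [1,3], op8 spans [15,…)
resp(op1)=3 < inv(op8)=15

before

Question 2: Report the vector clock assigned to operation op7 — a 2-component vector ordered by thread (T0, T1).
VC(op2, invoked at 2): no causal predecessors; +1 on T1 → (0, 1)
VC(op1, invoked at 1): no causal predecessors; +1 on T0 → (1, 0)
from VC(op1)=(1, 0), op3 (invoked 4) maxes components and bumps T0 → (2, 0)
from VC(op3)=(2, 0), op5 (invoked 8) maxes components and bumps T0 → (3, 0)
from VC(op2)=(0, 1), VC(op5)=(3, 0), op4 (invoked 7) maxes components and bumps T1 → (3, 2)
from VC(op4)=(3, 2), op6 (invoked 10) maxes components and bumps T1 → (3, 3)
from VC(op6)=(3, 3), op7 (invoked 12) maxes components and bumps T1 → (3, 4)
from VC(op7)=(3, 4), op8 (invoked 15) maxes components and bumps T1 → (3, 5)
target: VC(op7) = (3, 4)

(3, 4)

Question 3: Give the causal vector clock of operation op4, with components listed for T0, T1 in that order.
op2 (invocation 2): nothing precedes it; T1's component alone gives (0, 1)
op1 (invocation 1): nothing precedes it; T0's component alone gives (1, 0)
VC(op3, invoked at 4): max of VC(op1)=(1, 0), then +1 on thread T0 → (2, 0)
VC(op5, invoked at 8): max of VC(op3)=(2, 0), then +1 on thread T0 → (3, 0)
VC(op4, invoked at 7): max of VC(op2)=(0, 1), VC(op5)=(3, 0), then +1 on thread T1 → (3, 2)
VC(op6, invoked at 10): max of VC(op4)=(3, 2), then +1 on thread T1 → (3, 3)
VC(op7, invoked at 12): max of VC(op6)=(3, 3), then +1 on thread T1 → (3, 4)
VC(op8, invoked at 15): max of VC(op7)=(3, 4), then +1 on thread T1 → (3, 5)
target: VC(op4) = (3, 2)

(3, 2)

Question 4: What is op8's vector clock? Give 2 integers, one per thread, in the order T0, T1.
op2, invoked 2, has no incoming edges; only T1's bump applies → (0, 1)
op1, invoked 1, has no incoming edges; only T0's bump applies → (1, 0)
op3, invoked 4, takes VC(op1)=(1, 0) under max, adds 1 for T0 → (2, 0)
op5, invoked 8, takes VC(op3)=(2, 0) under max, adds 1 for T0 → (3, 0)
op4, invoked 7, takes VC(op2)=(0, 1), VC(op5)=(3, 0) under max, adds 1 for T1 → (3, 2)
op6, invoked 10, takes VC(op4)=(3, 2) under max, adds 1 for T1 → (3, 3)
op7, invoked 12, takes VC(op6)=(3, 3) under max, adds 1 for T1 → (3, 4)
op8, invoked 15, takes VC(op7)=(3, 4) under max, adds 1 for T1 → (3, 5)
target: VC(op8) = (3, 5)

(3, 5)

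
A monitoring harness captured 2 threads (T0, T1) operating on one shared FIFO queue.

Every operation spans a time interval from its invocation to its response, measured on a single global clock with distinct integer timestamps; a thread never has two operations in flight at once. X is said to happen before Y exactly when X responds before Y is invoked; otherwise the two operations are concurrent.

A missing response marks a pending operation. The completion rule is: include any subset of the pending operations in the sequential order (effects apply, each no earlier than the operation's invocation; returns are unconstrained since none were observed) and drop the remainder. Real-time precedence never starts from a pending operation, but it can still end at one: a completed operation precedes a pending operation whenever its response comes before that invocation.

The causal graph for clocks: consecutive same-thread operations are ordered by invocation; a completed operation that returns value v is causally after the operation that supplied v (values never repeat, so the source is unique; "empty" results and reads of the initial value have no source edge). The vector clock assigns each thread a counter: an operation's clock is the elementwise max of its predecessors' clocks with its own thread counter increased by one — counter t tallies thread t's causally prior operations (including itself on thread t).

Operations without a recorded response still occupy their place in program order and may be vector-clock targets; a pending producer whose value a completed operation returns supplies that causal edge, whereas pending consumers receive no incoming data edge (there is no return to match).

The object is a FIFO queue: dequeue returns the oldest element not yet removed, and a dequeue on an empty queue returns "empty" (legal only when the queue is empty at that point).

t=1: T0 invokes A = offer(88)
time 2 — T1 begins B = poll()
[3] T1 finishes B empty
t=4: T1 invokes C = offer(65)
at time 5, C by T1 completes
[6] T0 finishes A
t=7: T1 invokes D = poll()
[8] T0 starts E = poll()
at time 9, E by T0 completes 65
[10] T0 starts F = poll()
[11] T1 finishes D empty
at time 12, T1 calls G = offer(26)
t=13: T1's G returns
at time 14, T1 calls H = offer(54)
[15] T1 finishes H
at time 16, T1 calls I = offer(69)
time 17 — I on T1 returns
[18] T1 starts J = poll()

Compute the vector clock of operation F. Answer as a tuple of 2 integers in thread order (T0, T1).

(3, 2)

VC(B, invoked at 2): no causal predecessors; +1 on T1 → (0, 1)
VC(A, invoked at 1): no causal predecessors; +1 on T0 → (1, 0)
C, invoked 4, takes VC(B)=(0, 1) under max, adds 1 for T1 → (0, 2)
D, invoked 7, takes VC(C)=(0, 2) under max, adds 1 for T1 → (0, 3)
G, invoked 12, takes VC(D)=(0, 3) under max, adds 1 for T1 → (0, 4)
E, invoked 8, takes VC(A)=(1, 0), VC(C)=(0, 2) under max, adds 1 for T0 → (2, 2)
H, invoked 14, takes VC(G)=(0, 4) under max, adds 1 for T1 → (0, 5)
F, invoked 10, takes VC(E)=(2, 2) under max, adds 1 for T0 → (3, 2)
I, invoked 16, takes VC(H)=(0, 5) under max, adds 1 for T1 → (0, 6)
J, invoked 18, takes VC(I)=(0, 6) under max, adds 1 for T1 → (0, 7)
target: VC(F) = (3, 2)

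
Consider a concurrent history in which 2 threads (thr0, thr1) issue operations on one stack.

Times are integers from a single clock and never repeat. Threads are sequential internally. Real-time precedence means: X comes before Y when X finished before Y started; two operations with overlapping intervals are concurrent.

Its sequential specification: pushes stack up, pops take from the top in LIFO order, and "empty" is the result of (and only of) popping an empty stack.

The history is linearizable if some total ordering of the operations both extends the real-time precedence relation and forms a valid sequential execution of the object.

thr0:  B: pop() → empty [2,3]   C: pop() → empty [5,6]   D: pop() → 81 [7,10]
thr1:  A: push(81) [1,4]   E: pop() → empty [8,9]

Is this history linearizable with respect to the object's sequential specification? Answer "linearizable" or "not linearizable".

not linearizable

the violation lands at event 6, C's response at time 6: events 1..5 linearize, events 1..6 do not
all 2 real-time-respecting orders fail — 3 completed stack operations, no legal replay
sample order A, B, C stalls at step 2 — B pop() → empty has no legal effect
sample order B, A, C stalls at step 3 — C pop() → empty has no legal effect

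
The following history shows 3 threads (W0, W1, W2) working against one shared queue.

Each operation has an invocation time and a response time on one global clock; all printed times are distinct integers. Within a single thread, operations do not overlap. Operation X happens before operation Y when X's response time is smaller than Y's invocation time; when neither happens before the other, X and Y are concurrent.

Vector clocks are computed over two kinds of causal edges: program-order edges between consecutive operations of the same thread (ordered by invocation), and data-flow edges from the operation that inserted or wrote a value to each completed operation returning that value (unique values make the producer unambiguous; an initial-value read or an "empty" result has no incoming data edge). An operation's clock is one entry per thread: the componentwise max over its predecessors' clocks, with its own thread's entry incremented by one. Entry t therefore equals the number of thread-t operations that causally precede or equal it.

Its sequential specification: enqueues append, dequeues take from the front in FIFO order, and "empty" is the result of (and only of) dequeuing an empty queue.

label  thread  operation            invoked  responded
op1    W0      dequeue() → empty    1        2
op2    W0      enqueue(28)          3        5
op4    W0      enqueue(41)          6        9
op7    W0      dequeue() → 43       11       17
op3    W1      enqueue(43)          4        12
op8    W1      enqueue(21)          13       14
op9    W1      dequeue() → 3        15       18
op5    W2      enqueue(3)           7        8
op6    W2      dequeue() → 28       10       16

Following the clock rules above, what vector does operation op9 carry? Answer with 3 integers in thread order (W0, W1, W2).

(0, 3, 1)

invoked at 7, op5 has no predecessors; its own W2 bump gives (0, 0, 1)
invoked at 4, op3 has no predecessors; its own W1 bump gives (0, 1, 0)
invoked at 1, op1 has no predecessors; its own W0 bump gives (1, 0, 0)
merge at op8 (invoked 13): VC(op3)=(0, 1, 0), own-thread bump on W1 → (0, 2, 0)
merge at op2 (invoked 3): VC(op1)=(1, 0, 0), own-thread bump on W0 → (2, 0, 0)
merge at op4 (invoked 6): VC(op2)=(2, 0, 0), own-thread bump on W0 → (3, 0, 0)
merge at op9 (invoked 15): VC(op5)=(0, 0, 1), VC(op8)=(0, 2, 0), own-thread bump on W1 → (0, 3, 1)
merge at op6 (invoked 10): VC(op2)=(2, 0, 0), VC(op5)=(0, 0, 1), own-thread bump on W2 → (2, 0, 2)
merge at op7 (invoked 11): VC(op3)=(0, 1, 0), VC(op4)=(3, 0, 0), own-thread bump on W0 → (4, 1, 0)
target: VC(op9) = (0, 3, 1)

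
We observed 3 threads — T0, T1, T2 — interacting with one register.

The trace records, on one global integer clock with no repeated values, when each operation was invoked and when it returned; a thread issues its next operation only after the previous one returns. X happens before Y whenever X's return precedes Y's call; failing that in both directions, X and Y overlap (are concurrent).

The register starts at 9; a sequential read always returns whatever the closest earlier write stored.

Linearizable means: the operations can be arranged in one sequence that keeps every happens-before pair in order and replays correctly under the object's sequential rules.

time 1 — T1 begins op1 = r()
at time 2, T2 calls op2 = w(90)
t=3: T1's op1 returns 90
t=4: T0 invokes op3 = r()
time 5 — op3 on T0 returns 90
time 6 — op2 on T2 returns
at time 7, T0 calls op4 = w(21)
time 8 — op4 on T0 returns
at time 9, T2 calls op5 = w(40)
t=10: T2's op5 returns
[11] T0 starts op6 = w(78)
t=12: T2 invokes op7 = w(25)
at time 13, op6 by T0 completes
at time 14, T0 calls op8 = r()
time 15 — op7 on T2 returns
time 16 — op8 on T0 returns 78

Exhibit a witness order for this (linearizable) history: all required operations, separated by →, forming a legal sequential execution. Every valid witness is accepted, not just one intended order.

op2 → op1 → op3 → op4 → op5 → op6 → op8 → op7

step 1: op2 w(90) — value 90
step 2: op1 r() → 90 — value 90
step 3: op3 r() → 90 — value 90
step 4: op4 w(21) — value 21
step 5: op5 w(40) — value 40
step 6: op6 w(78) — value 78
step 7: op8 r() → 78 — value 78
step 8: op7 w(25) — value 25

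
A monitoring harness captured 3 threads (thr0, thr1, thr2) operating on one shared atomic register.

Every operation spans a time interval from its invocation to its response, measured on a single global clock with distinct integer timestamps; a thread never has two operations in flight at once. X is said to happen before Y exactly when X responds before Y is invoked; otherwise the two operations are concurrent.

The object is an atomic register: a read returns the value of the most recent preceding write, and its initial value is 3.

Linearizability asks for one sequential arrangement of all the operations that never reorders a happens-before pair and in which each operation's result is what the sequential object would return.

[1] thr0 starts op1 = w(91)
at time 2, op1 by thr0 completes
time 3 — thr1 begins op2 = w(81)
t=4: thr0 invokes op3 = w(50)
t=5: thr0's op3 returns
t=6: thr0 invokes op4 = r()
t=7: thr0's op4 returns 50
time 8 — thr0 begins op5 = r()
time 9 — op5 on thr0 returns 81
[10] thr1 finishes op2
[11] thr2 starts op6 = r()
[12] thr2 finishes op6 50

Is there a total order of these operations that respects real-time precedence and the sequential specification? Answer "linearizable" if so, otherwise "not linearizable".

not linearizable

already the first 12 events (up to op6's response at time 12) admit no linearization; the first 11 still do
no legal order exists: 4 real-time-consistent candidates over 6 completed atomic register operations, all rejected
for example op1, op2, op3, op4, op5, op6 fails at step 5: op5 r() → 81 is not legal there
for example op1, op3, op2, op4, op5, op6 fails at step 4: op4 r() → 50 is not legal there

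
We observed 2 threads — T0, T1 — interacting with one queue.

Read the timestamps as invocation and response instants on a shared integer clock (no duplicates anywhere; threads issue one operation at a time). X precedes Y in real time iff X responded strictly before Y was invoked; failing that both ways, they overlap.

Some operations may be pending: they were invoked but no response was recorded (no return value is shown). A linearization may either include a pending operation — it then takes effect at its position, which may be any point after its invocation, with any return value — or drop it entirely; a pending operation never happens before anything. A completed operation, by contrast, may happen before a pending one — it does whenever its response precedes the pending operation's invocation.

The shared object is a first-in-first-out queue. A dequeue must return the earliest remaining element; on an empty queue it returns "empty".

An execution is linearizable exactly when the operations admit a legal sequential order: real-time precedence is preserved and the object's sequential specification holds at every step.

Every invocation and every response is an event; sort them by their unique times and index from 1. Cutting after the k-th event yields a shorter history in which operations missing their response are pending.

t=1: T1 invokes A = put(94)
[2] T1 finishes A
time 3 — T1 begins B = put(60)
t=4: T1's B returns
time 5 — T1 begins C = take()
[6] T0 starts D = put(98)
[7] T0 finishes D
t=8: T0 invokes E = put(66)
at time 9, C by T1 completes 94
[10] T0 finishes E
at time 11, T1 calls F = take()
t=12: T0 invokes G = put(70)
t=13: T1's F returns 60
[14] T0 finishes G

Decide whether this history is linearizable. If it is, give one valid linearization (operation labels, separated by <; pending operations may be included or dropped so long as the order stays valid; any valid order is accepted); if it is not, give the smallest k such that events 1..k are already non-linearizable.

1. A put(94), leaving queue <94>
2. B put(60), leaving queue <94,60>
3. C take() → 94, leaving queue <60>
4. D put(98), leaving queue <60,98>
5. E put(66), leaving queue <60,98,66>
6. F take() → 60, leaving queue <98,66>
7. G put(70), leaving queue <98,66,70>

linearizable — witness: A < B < C < D < E < F < G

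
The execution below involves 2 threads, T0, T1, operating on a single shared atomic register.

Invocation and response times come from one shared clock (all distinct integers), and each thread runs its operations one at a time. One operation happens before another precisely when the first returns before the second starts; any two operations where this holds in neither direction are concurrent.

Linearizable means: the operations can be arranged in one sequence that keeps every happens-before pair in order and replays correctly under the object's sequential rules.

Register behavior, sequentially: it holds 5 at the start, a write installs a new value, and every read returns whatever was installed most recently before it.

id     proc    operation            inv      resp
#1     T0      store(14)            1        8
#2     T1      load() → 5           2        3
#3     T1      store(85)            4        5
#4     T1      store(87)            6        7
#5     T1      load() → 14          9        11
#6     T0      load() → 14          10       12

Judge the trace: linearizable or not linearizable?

linearizable

one valid linearization: #2, #3, #4, #1, #5, #6
after step 1 (#2 load() → 5): value 5
after step 2 (#3 store(85)): value 85
after step 3 (#4 store(87)): value 87
after step 4 (#1 store(14)): value 14
after step 5 (#5 load() → 14): value 14
after step 6 (#6 load() → 14): value 14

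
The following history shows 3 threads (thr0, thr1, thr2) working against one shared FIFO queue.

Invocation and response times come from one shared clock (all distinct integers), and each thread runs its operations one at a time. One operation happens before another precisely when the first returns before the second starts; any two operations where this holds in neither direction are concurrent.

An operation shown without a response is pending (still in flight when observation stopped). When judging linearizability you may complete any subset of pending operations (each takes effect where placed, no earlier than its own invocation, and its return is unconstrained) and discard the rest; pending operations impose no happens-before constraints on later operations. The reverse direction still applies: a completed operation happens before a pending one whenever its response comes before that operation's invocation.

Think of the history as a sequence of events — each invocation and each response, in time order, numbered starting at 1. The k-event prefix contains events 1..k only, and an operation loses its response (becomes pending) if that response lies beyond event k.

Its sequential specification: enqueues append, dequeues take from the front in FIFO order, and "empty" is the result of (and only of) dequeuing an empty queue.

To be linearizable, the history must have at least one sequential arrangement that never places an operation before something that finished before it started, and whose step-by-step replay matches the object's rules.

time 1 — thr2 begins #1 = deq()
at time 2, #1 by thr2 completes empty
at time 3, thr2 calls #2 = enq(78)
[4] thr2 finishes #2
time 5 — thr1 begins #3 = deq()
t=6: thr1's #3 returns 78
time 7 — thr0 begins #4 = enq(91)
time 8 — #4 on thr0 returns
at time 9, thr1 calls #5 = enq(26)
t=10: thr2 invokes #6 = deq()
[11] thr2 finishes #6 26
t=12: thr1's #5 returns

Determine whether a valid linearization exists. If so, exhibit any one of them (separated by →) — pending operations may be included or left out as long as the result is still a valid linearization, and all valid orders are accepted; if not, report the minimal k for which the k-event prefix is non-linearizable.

cut after 10 events: linearizable; cut after 11 events (#6 responds, time 11): not linearizable
the completed operations (5 total) allow one real-time order; the FIFO queue replay rejects it
every completion of the 1 pending operation (#5) was checked; none linearizes
e.g. #1, #2, #3, #4, #6 (pending dropped): illegal at step 5, since #6 deq() → 26 cannot apply there

not linearizable — minimal violating prefix: 11 events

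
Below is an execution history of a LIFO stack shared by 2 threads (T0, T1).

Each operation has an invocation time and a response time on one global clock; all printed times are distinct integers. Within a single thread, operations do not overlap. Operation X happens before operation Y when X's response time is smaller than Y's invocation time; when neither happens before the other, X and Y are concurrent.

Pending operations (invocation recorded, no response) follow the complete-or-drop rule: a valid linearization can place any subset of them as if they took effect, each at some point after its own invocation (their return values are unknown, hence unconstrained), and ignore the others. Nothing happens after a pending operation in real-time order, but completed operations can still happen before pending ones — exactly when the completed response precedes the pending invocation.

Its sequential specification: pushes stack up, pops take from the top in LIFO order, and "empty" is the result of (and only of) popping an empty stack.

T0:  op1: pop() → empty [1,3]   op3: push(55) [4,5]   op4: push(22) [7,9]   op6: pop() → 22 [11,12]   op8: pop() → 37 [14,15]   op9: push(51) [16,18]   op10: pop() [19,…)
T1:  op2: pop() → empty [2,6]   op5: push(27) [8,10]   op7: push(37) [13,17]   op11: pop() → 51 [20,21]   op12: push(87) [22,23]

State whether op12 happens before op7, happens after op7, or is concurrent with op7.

op12 spans [22,23], op7 spans [13,17]
resp(op7)=17 < inv(op12)=22

after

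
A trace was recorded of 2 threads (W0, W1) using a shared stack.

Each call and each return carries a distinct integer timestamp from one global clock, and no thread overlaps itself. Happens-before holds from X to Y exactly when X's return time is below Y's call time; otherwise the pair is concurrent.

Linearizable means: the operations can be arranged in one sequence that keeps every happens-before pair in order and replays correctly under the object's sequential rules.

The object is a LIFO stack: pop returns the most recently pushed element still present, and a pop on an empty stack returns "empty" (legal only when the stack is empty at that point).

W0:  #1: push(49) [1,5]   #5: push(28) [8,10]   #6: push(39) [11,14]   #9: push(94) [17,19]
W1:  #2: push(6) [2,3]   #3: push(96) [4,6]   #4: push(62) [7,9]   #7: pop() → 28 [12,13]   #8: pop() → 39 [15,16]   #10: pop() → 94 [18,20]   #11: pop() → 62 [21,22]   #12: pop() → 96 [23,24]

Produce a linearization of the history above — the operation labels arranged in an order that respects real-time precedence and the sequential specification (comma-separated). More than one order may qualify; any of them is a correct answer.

#1, #2, #3, #4, #5, #7, #6, #8, #9, #10, #11, #12

after step 1 (#1 push(49)): stack <49>
after step 2 (#2 push(6)): stack <49,6>
after step 3 (#3 push(96)): stack <49,6,96>
after step 4 (#4 push(62)): stack <49,6,96,62>
after step 5 (#5 push(28)): stack <49,6,96,62,28>
after step 6 (#7 pop() → 28): stack <49,6,96,62>
after step 7 (#6 push(39)): stack <49,6,96,62,39>
after step 8 (#8 pop() → 39): stack <49,6,96,62>
after step 9 (#9 push(94)): stack <49,6,96,62,94>
after step 10 (#10 pop() → 94): stack <49,6,96,62>
after step 11 (#11 pop() → 62): stack <49,6,96>
after step 12 (#12 pop() → 96): stack <49,6>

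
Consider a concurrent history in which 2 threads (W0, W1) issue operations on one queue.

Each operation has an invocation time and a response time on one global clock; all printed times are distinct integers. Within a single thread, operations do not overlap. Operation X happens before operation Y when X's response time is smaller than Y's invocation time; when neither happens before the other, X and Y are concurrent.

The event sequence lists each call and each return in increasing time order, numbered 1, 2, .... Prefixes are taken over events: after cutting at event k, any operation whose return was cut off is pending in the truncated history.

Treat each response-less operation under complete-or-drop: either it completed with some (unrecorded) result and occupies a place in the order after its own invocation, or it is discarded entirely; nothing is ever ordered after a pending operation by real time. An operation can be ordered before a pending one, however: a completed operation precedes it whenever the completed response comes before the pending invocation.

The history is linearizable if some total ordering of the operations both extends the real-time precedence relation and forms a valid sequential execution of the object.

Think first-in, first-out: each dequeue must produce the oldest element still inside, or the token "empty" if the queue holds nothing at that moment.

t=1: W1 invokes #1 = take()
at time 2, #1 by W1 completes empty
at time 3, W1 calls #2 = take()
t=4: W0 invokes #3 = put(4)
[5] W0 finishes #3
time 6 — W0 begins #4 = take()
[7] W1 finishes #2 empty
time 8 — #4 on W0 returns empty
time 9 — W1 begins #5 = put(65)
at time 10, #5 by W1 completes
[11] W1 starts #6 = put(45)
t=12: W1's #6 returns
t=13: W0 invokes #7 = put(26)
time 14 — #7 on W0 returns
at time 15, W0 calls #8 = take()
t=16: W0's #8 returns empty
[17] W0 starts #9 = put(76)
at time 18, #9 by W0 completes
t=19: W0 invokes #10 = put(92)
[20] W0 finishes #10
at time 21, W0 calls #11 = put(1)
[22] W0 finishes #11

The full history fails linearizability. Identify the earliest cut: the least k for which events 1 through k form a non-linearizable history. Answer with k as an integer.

one valid order for events 1..7 is #1, #2, #3:
step 1: #1 take() → empty — queue <>
step 2: #2 take() → empty — queue <>
step 3: #3 put(4) — queue <4>
event 8 — #4's response, time 8 — after it, nothing linearizes
take #1, #2, #3, #4: step 4 already fails, because #4 take() → empty cannot occur there
take #1, #3, #2, #4: step 3 already fails, because #2 take() → empty cannot occur there

8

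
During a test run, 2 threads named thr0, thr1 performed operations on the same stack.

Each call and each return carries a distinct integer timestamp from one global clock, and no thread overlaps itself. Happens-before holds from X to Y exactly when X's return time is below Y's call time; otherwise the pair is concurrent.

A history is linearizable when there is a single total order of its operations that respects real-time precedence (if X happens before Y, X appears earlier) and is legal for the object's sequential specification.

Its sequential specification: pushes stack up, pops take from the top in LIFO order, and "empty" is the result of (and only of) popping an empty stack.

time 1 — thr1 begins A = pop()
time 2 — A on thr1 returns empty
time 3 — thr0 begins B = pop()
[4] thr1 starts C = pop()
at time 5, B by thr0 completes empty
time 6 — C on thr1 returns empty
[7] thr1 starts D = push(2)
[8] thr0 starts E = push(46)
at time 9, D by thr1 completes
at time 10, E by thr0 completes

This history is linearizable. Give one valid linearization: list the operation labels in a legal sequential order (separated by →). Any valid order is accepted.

A → B → C → D → E

step 1: A pop() → empty — stack <>
step 2: B pop() → empty — stack <>
step 3: C pop() → empty — stack <>
step 4: D push(2) — stack <2>
step 5: E push(46) — stack <2,46>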